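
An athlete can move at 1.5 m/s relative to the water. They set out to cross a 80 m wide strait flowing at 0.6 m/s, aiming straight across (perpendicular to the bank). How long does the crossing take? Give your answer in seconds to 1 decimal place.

The component of the athlete's velocity perpendicular to the bank is 1.5 m/s.
The current is parallel to the bank, so it does not affect the crossing time.
Time = 80 / 1.500 = 53.333 s.

53.3 s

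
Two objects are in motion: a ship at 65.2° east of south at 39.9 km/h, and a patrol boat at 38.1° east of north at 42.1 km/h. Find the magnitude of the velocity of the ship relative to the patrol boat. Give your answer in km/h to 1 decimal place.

Taking east as x and north as y: ship velocity = (36.220, -16.736) km/h; patrol boat velocity = (25.977, 33.130) km/h.
Velocity of ship relative to patrol boat = (36.220, -16.736) − (25.977, 33.130) = (10.243, -49.866) km/h.
Magnitude = |(10.243, -49.866)| = 50.907 km/h.

50.9 km/h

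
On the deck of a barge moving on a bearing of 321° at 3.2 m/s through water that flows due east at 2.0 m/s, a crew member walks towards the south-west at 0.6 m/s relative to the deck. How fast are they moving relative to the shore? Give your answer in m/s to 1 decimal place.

2.1 m/s

In east/north components (m/s): crew member relative to barge = (-0.424, -0.424); barge relative to water = (-2.014, 2.487); water relative to ground = (2.000, 0.000).
Sum = (-0.438, 2.063) m/s.
Speed = |(-0.438, 2.063)| = 2.109 m/s.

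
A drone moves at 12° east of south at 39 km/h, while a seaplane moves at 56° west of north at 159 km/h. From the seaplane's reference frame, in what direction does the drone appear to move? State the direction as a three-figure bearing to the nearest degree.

Taking east as x and north as y: drone velocity = (8.109, -38.148) km/h; seaplane velocity = (-131.817, 88.912) km/h.
Velocity of drone relative to seaplane = (8.109, -38.148) − (-131.817, 88.912) = (139.926, -127.059) km/h.
Bearing = atan2(139.93, -127.06) = 132.24° clockwise from north.

132°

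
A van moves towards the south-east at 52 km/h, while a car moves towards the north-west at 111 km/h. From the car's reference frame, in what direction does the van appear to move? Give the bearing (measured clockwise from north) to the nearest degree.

135°

Taking east as x and north as y: van velocity = (36.770, -36.770) km/h; car velocity = (-78.489, 78.489) km/h.
Velocity of van relative to car = (36.770, -36.770) − (-78.489, 78.489) = (115.258, -115.258) km/h.
Bearing = atan2(115.26, -115.26) = 135.00° clockwise from north.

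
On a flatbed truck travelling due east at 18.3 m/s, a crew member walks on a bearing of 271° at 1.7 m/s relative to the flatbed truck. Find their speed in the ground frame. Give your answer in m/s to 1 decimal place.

Taking east as x and north as y: flatbed truck velocity = (18.300, 0.000) m/s; crew member velocity relative to flatbed truck = (-1.700, 0.030) m/s.
Velocity relative to ground = (18.300, 0.000) + (-1.700, 0.030) = (16.600, 0.030) m/s.
Speed = |(16.600, 0.030)| = 16.600 m/s.

16.6 m/s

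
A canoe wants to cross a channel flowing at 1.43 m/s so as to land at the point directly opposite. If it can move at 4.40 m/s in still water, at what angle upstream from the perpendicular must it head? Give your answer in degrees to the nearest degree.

19°

To cancel the current, the upstream component of the canoe's velocity must equal the flow: 4.40 sin θ = 1.43.
sin θ = 1.43 / 4.40 = 0.3250.
θ = arcsin(0.3250) = 18.966°.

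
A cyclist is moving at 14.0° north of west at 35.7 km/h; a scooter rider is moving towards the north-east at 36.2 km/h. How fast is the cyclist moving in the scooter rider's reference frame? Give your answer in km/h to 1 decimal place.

Taking east as x and north as y: cyclist velocity = (-34.640, 8.637) km/h; scooter rider velocity = (25.597, 25.597) km/h.
Velocity of cyclist relative to scooter rider = (-34.640, 8.637) − (25.597, 25.597) = (-60.237, -16.961) km/h.
Magnitude = |(-60.237, -16.961)| = 62.579 km/h.

62.6 km/h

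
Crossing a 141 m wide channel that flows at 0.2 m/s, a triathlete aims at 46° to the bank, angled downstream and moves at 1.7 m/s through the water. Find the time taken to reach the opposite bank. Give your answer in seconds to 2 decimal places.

The component of the triathlete's velocity perpendicular to the bank is 1.7 × sin 46° = 1.223 m/s.
The flow acts along the bank and has no component across it.
Time = 141 / 1.223 = 115.302 s.

115.30 s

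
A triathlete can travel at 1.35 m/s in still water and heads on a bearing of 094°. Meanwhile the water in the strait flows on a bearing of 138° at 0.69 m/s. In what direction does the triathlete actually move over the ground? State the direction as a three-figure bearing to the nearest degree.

Taking east as x and north as y: velocity relative to the water = (1.347, -0.094) m/s; the water relative to ground = (0.462, -0.513) m/s.
Velocity relative to ground = (1.347, -0.094) + (0.462, -0.513) = (1.808, -0.607) m/s.
Bearing = atan2(1.81, -0.61) = 108.55° clockwise from north.

109°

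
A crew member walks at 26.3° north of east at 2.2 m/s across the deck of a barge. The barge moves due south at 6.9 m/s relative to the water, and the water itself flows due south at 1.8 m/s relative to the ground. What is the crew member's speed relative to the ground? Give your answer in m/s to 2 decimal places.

7.97 m/s

In east/north components (m/s): crew member relative to barge = (1.972, 0.975); barge relative to water = (0.000, -6.900); water relative to ground = (0.000, -1.800).
Sum = (1.972, -7.725) m/s.
Speed = |(1.972, -7.725)| = 7.973 m/s.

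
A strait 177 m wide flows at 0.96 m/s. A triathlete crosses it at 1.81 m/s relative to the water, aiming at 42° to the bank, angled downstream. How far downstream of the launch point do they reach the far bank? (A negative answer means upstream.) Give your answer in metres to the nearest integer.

Perpendicular speed = 1.211 m/s; crossing time = 177 / 1.211 = 146.145 s.
Net downstream speed = 2.305 m/s.
Drift = 2.305 × 146.145 = 336.878 m (downstream).

337 m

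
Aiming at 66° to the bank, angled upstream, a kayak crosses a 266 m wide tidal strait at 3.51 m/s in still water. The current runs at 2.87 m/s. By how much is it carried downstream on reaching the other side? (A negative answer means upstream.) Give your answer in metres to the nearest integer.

120 m

Perpendicular speed = 3.207 m/s; crossing time = 266 / 3.207 = 82.955 s.
Net downstream speed = 1.442 m/s.
Drift = 1.442 × 82.955 = 119.651 m (downstream).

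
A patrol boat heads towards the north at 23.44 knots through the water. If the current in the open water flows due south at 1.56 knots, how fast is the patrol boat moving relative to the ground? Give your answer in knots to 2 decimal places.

Taking east as x and north as y: velocity relative to the water = (0.000, 23.440) knots; the water relative to ground = (0.000, -1.560) knots.
Velocity relative to ground = (0.000, 23.440) + (0.000, -1.560) = (0.000, 21.880) knots.
Speed = |(0.000, 21.880)| = 21.880 knots.

21.88 knots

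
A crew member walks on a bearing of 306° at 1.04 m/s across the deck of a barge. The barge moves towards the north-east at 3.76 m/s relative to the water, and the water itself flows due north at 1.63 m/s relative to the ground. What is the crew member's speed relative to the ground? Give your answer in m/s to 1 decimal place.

In east/north components (m/s): crew member relative to barge = (-0.841, 0.611); barge relative to water = (2.659, 2.659); water relative to ground = (0.000, 1.630).
Sum = (1.817, 4.900) m/s.
Speed = |(1.817, 4.900)| = 5.226 m/s.

5.2 m/s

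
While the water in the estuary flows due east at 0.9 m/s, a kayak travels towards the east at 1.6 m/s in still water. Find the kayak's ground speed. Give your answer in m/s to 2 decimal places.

2.50 m/s

Taking east as x and north as y: velocity relative to the water = (1.600, 0.000) m/s; the water relative to ground = (0.900, 0.000) m/s.
Velocity relative to ground = (1.600, 0.000) + (0.900, 0.000) = (2.500, 0.000) m/s.
Speed = |(2.500, 0.000)| = 2.500 m/s.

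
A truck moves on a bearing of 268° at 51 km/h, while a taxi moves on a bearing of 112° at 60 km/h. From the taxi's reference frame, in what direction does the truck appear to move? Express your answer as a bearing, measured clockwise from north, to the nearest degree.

Taking east as x and north as y: truck velocity = (-50.969, -1.780) km/h; taxi velocity = (55.631, -22.476) km/h.
Velocity of truck relative to taxi = (-50.969, -1.780) − (55.631, -22.476) = (-106.600, 20.697) km/h.
Bearing = atan2(-106.60, 20.70) = 280.99° clockwise from north.

281°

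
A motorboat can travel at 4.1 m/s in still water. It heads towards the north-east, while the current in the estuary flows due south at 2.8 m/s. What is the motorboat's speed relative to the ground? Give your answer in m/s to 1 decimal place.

Taking east as x and north as y: velocity relative to the water = (2.899, 2.899) m/s; the water relative to ground = (0.000, -2.800) m/s.
Velocity relative to ground = (2.899, 2.899) + (0.000, -2.800) = (2.899, 0.099) m/s.
Speed = |(2.899, 0.099)| = 2.901 m/s.

2.9 m/s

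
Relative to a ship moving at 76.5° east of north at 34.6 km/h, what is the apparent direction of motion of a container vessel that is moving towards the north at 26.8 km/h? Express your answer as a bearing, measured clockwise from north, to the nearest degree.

299°

Taking east as x and north as y: container vessel velocity = (0.000, 26.800) km/h; ship velocity = (33.644, 8.077) km/h.
Velocity of container vessel relative to ship = (0.000, 26.800) − (33.644, 8.077) = (-33.644, 18.723) km/h.
Bearing = atan2(-33.64, 18.72) = 299.10° clockwise from north.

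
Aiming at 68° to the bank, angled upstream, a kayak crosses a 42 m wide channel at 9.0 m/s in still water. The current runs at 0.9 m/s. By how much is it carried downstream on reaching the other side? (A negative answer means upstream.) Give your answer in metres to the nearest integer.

Perpendicular speed = 8.345 m/s; crossing time = 42 / 8.345 = 5.033 s.
Net downstream speed = -2.471 m/s.
Drift = -2.471 × 5.033 = -12.439 m (upstream).

-12 m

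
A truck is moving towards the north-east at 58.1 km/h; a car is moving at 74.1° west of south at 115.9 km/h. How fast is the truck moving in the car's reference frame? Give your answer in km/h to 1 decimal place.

169.0 km/h

Taking east as x and north as y: truck velocity = (41.083, 41.083) km/h; car velocity = (-111.466, -31.752) km/h.
Velocity of truck relative to car = (41.083, 41.083) − (-111.466, -31.752) = (152.549, 72.835) km/h.
Magnitude = |(152.549, 72.835)| = 169.044 km/h.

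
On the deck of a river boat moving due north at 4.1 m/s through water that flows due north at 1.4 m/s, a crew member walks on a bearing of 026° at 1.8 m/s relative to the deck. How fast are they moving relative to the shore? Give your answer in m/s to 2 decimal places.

7.16 m/s

In east/north components (m/s): crew member relative to river boat = (0.789, 1.618); river boat relative to water = (0.000, 4.100); water relative to ground = (0.000, 1.400).
Sum = (0.789, 7.118) m/s.
Speed = |(0.789, 7.118)| = 7.161 m/s.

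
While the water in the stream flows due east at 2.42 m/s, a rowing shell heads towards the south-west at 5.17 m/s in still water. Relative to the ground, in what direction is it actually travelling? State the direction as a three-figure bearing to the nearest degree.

199°

Taking east as x and north as y: velocity relative to the water = (-3.656, -3.656) m/s; the water relative to ground = (2.420, 0.000) m/s.
Velocity relative to ground = (-3.656, -3.656) + (2.420, 0.000) = (-1.236, -3.656) m/s.
Bearing = atan2(-1.24, -3.66) = 198.68° clockwise from north.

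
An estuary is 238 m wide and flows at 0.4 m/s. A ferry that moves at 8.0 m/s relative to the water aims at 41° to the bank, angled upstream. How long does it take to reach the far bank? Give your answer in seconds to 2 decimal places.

45.35 s

The component of the ferry's velocity perpendicular to the bank is 8.0 × sin 41° = 5.248 m/s.
Only the cross-stream component determines the crossing time; the current contributes nothing perpendicular to the bank.
Time = 238 / 5.248 = 45.347 s.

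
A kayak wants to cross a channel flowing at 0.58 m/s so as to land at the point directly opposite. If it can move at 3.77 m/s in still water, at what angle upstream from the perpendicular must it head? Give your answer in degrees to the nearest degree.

9°

To cancel the current, the upstream component of the kayak's velocity must equal the flow: 3.77 sin θ = 0.58.
sin θ = 0.58 / 3.77 = 0.1538.
θ = arcsin(0.1538) = 8.850°.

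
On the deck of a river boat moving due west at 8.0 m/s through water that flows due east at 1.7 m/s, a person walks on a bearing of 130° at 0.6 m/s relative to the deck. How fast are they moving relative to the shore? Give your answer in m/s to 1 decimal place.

In east/north components (m/s): person relative to river boat = (0.460, -0.386); river boat relative to water = (-8.000, 0.000); water relative to ground = (1.700, 0.000).
Sum = (-5.840, -0.386) m/s.
Speed = |(-5.840, -0.386)| = 5.853 m/s.

5.9 m/s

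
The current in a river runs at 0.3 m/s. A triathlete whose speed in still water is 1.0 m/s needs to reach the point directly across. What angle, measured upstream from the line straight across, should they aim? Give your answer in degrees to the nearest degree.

17°

To cancel the current, the upstream component of the triathlete's velocity must equal the flow: 1.0 sin θ = 0.3.
sin θ = 0.3 / 1.0 = 0.3000.
θ = arcsin(0.3000) = 17.458°.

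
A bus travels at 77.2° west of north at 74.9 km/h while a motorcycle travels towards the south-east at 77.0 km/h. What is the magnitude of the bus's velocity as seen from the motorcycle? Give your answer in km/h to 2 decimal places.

Taking east as x and north as y: bus velocity = (-73.039, 16.594) km/h; motorcycle velocity = (54.447, -54.447) km/h.
Velocity of bus relative to motorcycle = (-73.039, 16.594) − (54.447, -54.447) = (-127.486, 71.041) km/h.
Magnitude = |(-127.486, 71.041)| = 145.944 km/h.

145.94 km/h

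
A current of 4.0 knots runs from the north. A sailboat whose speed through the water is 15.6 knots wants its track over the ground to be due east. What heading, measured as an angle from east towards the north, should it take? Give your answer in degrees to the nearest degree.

15°

The current pushes perpendicular to the desired track; the heading must have a component into the current equal to 4.0 knots: 15.6 sin θ = 4.0.
sin θ = 0.2564, so θ = 14.857°.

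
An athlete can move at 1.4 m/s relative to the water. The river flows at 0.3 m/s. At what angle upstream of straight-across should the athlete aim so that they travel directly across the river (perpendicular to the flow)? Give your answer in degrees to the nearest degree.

12°

To cancel the current, the upstream component of the athlete's velocity must equal the flow: 1.4 sin θ = 0.3.
sin θ = 0.3 / 1.4 = 0.2143.
θ = arcsin(0.2143) = 12.374°.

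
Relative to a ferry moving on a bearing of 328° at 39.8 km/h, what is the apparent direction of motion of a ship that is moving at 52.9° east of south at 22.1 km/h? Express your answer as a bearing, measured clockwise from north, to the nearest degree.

Taking east as x and north as y: ship velocity = (17.627, -13.331) km/h; ferry velocity = (-21.091, 33.752) km/h.
Velocity of ship relative to ferry = (17.627, -13.331) − (-21.091, 33.752) = (38.717, -47.083) km/h.
Bearing = atan2(38.72, -47.08) = 140.57° clockwise from north.

141°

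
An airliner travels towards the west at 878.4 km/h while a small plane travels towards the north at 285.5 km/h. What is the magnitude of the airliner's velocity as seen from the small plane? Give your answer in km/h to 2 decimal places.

923.63 km/h

Taking east as x and north as y: airliner velocity = (-878.400, 0.000) km/h; small plane velocity = (0.000, 285.500) km/h.
Velocity of airliner relative to small plane = (-878.400, 0.000) − (0.000, 285.500) = (-878.400, -285.500) km/h.
Magnitude = |(-878.400, -285.500)| = 923.632 km/h.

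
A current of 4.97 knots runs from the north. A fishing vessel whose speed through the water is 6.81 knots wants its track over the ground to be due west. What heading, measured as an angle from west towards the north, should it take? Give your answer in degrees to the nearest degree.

47°

The current pushes perpendicular to the desired track; the heading must have a component into the current equal to 4.97 knots: 6.81 sin θ = 4.97.
sin θ = 0.7298, so θ = 46.870°.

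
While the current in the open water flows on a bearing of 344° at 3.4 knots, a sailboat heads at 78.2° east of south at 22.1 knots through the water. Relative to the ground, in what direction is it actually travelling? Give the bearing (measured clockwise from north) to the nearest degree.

Taking east as x and north as y: velocity relative to the water = (21.633, -4.519) knots; the water relative to ground = (-0.937, 3.268) knots.
Velocity relative to ground = (21.633, -4.519) + (-0.937, 3.268) = (20.696, -1.251) knots.
Bearing = atan2(20.70, -1.25) = 93.46° clockwise from north.

093°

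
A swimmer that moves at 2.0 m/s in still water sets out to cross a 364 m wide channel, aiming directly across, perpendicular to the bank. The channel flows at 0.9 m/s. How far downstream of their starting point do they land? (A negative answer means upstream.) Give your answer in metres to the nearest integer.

164 m

Perpendicular speed = 2.000 m/s; crossing time = 364 / 2.000 = 182.000 s.
Net downstream speed = 0.900 m/s.
Drift = 0.900 × 182.000 = 163.800 m (downstream).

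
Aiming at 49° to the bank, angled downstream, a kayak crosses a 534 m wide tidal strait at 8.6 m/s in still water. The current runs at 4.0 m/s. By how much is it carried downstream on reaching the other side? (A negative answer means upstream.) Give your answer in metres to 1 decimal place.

793.3 m

Perpendicular speed = 6.491 m/s; crossing time = 534 / 6.491 = 82.274 s.
Net downstream speed = 9.642 m/s.
Drift = 9.642 × 82.274 = 793.295 m (downstream).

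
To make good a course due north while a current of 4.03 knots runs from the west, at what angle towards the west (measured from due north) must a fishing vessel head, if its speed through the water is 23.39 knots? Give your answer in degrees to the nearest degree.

10°

The current pushes perpendicular to the desired track; the heading must have a component into the current equal to 4.03 knots: 23.39 sin θ = 4.03.
sin θ = 0.1723, so θ = 9.921°.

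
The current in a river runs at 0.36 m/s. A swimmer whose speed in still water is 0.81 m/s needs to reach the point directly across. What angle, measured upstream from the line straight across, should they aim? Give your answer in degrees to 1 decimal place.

To cancel the current, the upstream component of the swimmer's velocity must equal the flow: 0.81 sin θ = 0.36.
sin θ = 0.36 / 0.81 = 0.4444.
θ = arcsin(0.4444) = 26.388°.

26.4°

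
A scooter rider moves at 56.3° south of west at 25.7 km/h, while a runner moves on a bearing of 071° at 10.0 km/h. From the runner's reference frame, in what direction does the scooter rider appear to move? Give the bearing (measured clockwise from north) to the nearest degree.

224°

Taking east as x and north as y: scooter rider velocity = (-14.260, -21.381) km/h; runner velocity = (9.455, 3.256) km/h.
Velocity of scooter rider relative to runner = (-14.260, -21.381) − (9.455, 3.256) = (-23.715, -24.637) km/h.
Bearing = atan2(-23.71, -24.64) = 223.91° clockwise from north.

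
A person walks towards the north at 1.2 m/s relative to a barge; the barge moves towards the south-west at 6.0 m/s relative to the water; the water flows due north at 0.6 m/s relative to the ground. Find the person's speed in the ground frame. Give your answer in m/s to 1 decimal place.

4.9 m/s

In east/north components (m/s): person relative to barge = (0.000, 1.200); barge relative to water = (-4.243, -4.243); water relative to ground = (0.000, 0.600).
Sum = (-4.243, -2.443) m/s.
Speed = |(-4.243, -2.443)| = 4.896 m/s.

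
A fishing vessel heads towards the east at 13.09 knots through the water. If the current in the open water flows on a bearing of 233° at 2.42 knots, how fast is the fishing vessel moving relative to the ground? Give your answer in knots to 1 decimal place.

11.3 knots

Taking east as x and north as y: velocity relative to the water = (13.090, 0.000) knots; the water relative to ground = (-1.933, -1.456) knots.
Velocity relative to ground = (13.090, 0.000) + (-1.933, -1.456) = (11.157, -1.456) knots.
Speed = |(11.157, -1.456)| = 11.252 knots.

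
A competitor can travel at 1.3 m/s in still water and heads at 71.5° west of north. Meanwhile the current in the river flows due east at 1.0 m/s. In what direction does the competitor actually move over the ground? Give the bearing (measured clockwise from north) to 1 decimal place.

330.6°

Taking east as x and north as y: velocity relative to the water = (-1.233, 0.412) m/s; the water relative to ground = (1.000, 0.000) m/s.
Velocity relative to ground = (-1.233, 0.412) + (1.000, 0.000) = (-0.233, 0.412) m/s.
Bearing = atan2(-0.23, 0.41) = 330.56° clockwise from north.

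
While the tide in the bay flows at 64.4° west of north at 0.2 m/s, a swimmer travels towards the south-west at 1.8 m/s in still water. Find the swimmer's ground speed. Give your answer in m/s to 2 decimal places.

Taking east as x and north as y: velocity relative to the water = (-1.273, -1.273) m/s; the water relative to ground = (-0.180, 0.086) m/s.
Velocity relative to ground = (-1.273, -1.273) + (-0.180, 0.086) = (-1.453, -1.186) m/s.
Speed = |(-1.453, -1.186)| = 1.876 m/s.

1.88 m/s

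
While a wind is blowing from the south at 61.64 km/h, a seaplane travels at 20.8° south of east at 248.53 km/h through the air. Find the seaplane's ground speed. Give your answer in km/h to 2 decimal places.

Taking east as x and north as y: velocity relative to the air = (232.332, -88.255) km/h; the air relative to ground = (0.000, 61.640) km/h.
Velocity relative to ground = (232.332, -88.255) + (0.000, 61.640) = (232.332, -26.615) km/h.
Speed = |(232.332, -26.615)| = 233.852 km/h.

233.85 km/h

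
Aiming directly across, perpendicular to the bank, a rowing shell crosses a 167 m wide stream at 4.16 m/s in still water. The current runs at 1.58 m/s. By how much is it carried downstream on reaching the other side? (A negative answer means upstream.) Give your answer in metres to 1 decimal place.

Perpendicular speed = 4.160 m/s; crossing time = 167 / 4.160 = 40.144 s.
Net downstream speed = 1.580 m/s.
Drift = 1.580 × 40.144 = 63.428 m (downstream).

63.4 m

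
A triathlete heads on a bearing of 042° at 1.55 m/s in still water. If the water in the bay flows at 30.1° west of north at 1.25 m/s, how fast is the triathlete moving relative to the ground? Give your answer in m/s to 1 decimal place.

Taking east as x and north as y: velocity relative to the water = (1.037, 1.152) m/s; the water relative to ground = (-0.627, 1.081) m/s.
Velocity relative to ground = (1.037, 1.152) + (-0.627, 1.081) = (0.410, 2.233) m/s.
Speed = |(0.410, 2.233)| = 2.271 m/s.

2.3 m/s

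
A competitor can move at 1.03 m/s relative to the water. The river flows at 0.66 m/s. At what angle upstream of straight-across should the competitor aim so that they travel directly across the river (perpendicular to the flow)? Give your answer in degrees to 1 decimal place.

39.8°

To cancel the current, the upstream component of the competitor's velocity must equal the flow: 1.03 sin θ = 0.66.
sin θ = 0.66 / 1.03 = 0.6408.
θ = arcsin(0.6408) = 39.850°.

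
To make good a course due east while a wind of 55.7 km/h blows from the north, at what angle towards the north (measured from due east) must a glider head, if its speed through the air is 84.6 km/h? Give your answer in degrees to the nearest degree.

The wind pushes perpendicular to the desired track; the heading must have a component into the wind equal to 55.7 km/h: 84.6 sin θ = 55.7.
sin θ = 0.6584, so θ = 41.177°.

41°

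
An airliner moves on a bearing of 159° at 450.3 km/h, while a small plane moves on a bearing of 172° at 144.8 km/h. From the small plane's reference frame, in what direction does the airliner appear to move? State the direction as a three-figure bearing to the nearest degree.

153°

Taking east as x and north as y: airliner velocity = (161.373, -420.391) km/h; small plane velocity = (20.152, -143.391) km/h.
Velocity of airliner relative to small plane = (161.373, -420.391) − (20.152, -143.391) = (141.221, -277.000) km/h.
Bearing = atan2(141.22, -277.00) = 152.99° clockwise from north.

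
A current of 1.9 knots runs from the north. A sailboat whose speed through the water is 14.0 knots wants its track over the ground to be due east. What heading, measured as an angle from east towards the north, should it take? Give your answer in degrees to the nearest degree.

8°

The current pushes perpendicular to the desired track; the heading must have a component into the current equal to 1.9 knots: 14.0 sin θ = 1.9.
sin θ = 0.1357, so θ = 7.800°.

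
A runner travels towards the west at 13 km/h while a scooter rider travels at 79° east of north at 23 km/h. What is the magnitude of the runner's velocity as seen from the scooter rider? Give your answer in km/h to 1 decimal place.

35.8 km/h

Taking east as x and north as y: runner velocity = (-13.000, 0.000) km/h; scooter rider velocity = (22.577, 4.389) km/h.
Velocity of runner relative to scooter rider = (-13.000, 0.000) − (22.577, 4.389) = (-35.577, -4.389) km/h.
Magnitude = |(-35.577, -4.389)| = 35.847 km/h.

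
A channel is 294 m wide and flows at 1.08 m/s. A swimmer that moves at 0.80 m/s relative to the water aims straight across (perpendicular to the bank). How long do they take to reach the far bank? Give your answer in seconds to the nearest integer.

368 s

The component of the swimmer's velocity perpendicular to the bank is 0.80 m/s.
Only the cross-stream component determines the crossing time; the current contributes nothing perpendicular to the bank.
Time = 294 / 0.800 = 367.500 s.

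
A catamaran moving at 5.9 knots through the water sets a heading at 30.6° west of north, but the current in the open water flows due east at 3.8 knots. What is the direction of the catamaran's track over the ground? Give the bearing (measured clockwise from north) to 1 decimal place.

Taking east as x and north as y: velocity relative to the water = (-3.003, 5.078) knots; the water relative to ground = (3.800, 0.000) knots.
Velocity relative to ground = (-3.003, 5.078) + (3.800, 0.000) = (0.797, 5.078) knots.
Bearing = atan2(0.80, 5.08) = 8.92° clockwise from north.

008.9°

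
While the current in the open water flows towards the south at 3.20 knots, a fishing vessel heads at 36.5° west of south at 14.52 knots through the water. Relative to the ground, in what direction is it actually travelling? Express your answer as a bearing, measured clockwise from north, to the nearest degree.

Taking east as x and north as y: velocity relative to the water = (-8.637, -11.672) knots; the water relative to ground = (0.000, -3.200) knots.
Velocity relative to ground = (-8.637, -11.672) + (0.000, -3.200) = (-8.637, -14.872) knots.
Bearing = atan2(-8.64, -14.87) = 210.15° clockwise from north.

210°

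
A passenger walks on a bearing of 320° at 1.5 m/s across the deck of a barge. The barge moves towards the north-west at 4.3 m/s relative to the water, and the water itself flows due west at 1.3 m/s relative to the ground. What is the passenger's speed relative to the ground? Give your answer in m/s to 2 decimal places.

6.76 m/s

In east/north components (m/s): passenger relative to barge = (-0.964, 1.149); barge relative to water = (-3.041, 3.041); water relative to ground = (-1.300, 0.000).
Sum = (-5.305, 4.190) m/s.
Speed = |(-5.305, 4.190)| = 6.760 m/s.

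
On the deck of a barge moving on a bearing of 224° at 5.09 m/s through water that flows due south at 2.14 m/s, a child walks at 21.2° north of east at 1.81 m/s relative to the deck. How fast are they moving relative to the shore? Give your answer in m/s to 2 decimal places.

In east/north components (m/s): child relative to barge = (1.688, 0.655); barge relative to water = (-3.536, -3.661); water relative to ground = (0.000, -2.140).
Sum = (-1.848, -5.147) m/s.
Speed = |(-1.848, -5.147)| = 5.469 m/s.

5.47 m/s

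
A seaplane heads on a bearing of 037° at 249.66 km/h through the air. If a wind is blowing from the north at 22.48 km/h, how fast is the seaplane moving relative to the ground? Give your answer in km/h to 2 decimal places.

232.10 km/h

Taking east as x and north as y: velocity relative to the air = (150.249, 199.387) km/h; the air relative to ground = (0.000, -22.480) km/h.
Velocity relative to ground = (150.249, 199.387) + (0.000, -22.480) = (150.249, 176.907) km/h.
Speed = |(150.249, 176.907)| = 232.101 km/h.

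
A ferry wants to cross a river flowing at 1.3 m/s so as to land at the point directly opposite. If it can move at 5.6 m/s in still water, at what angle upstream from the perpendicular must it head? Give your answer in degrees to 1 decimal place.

13.4°

To cancel the current, the upstream component of the ferry's velocity must equal the flow: 5.6 sin θ = 1.3.
sin θ = 1.3 / 5.6 = 0.2321.
θ = arcsin(0.2321) = 13.423°.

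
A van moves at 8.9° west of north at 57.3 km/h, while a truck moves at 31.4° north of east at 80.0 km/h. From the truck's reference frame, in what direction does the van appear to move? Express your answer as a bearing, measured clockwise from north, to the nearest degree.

281°

Taking east as x and north as y: van velocity = (-8.865, 56.610) km/h; truck velocity = (68.284, 41.681) km/h.
Velocity of van relative to truck = (-8.865, 56.610) − (68.284, 41.681) = (-77.149, 14.929) km/h.
Bearing = atan2(-77.15, 14.93) = 280.95° clockwise from north.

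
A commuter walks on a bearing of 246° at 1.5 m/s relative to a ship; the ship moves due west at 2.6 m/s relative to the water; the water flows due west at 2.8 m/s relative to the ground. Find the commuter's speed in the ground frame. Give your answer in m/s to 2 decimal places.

6.80 m/s

In east/north components (m/s): commuter relative to ship = (-1.370, -0.610); ship relative to water = (-2.600, 0.000); water relative to ground = (-2.800, 0.000).
Sum = (-6.770, -0.610) m/s.
Speed = |(-6.770, -0.610)| = 6.798 m/s.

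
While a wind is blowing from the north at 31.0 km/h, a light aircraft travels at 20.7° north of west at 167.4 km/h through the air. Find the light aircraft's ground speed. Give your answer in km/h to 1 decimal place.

Taking east as x and north as y: velocity relative to the air = (-156.593, 59.172) km/h; the air relative to ground = (0.000, -31.000) km/h.
Velocity relative to ground = (-156.593, 59.172) + (0.000, -31.000) = (-156.593, 28.172) km/h.
Speed = |(-156.593, 28.172)| = 159.107 km/h.

159.1 km/h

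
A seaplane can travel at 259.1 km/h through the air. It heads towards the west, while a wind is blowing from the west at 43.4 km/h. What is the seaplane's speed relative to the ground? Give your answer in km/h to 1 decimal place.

Taking east as x and north as y: velocity relative to the air = (-259.100, 0.000) km/h; the air relative to ground = (43.400, 0.000) km/h.
Velocity relative to ground = (-259.100, 0.000) + (43.400, 0.000) = (-215.700, 0.000) km/h.
Speed = |(-215.700, 0.000)| = 215.700 km/h.

215.7 km/h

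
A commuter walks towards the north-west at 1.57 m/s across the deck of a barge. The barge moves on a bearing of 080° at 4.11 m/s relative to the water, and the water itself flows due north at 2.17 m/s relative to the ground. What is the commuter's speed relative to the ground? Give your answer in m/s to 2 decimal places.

4.96 m/s

In east/north components (m/s): commuter relative to barge = (-1.110, 1.110); barge relative to water = (4.048, 0.714); water relative to ground = (0.000, 2.170).
Sum = (2.937, 3.994) m/s.
Speed = |(2.937, 3.994)| = 4.958 m/s.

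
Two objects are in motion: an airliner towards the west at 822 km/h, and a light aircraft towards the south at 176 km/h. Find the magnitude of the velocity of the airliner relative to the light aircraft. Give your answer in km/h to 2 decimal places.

840.63 km/h

Taking east as x and north as y: airliner velocity = (-822.000, 0.000) km/h; light aircraft velocity = (0.000, -176.000) km/h.
Velocity of airliner relative to light aircraft = (-822.000, 0.000) − (0.000, -176.000) = (-822.000, 176.000) km/h.
Magnitude = |(-822.000, 176.000)| = 840.631 km/h.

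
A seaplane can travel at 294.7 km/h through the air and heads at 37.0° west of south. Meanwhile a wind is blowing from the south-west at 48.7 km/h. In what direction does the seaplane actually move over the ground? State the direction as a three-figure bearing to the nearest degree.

215°

Taking east as x and north as y: velocity relative to the air = (-177.355, -235.358) km/h; the air relative to ground = (34.436, 34.436) km/h.
Velocity relative to ground = (-177.355, -235.358) + (34.436, 34.436) = (-142.919, -200.922) km/h.
Bearing = atan2(-142.92, -200.92) = 215.42° clockwise from north.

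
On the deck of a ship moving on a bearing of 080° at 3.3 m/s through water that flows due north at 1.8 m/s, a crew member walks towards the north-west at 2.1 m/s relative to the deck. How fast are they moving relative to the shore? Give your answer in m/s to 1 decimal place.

In east/north components (m/s): crew member relative to ship = (-1.485, 1.485); ship relative to water = (3.250, 0.573); water relative to ground = (0.000, 1.800).
Sum = (1.765, 3.858) m/s.
Speed = |(1.765, 3.858)| = 4.243 m/s.

4.2 m/s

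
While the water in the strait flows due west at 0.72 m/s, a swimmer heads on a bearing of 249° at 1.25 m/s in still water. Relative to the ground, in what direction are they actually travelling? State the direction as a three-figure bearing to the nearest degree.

257°

Taking east as x and north as y: velocity relative to the water = (-1.167, -0.448) m/s; the water relative to ground = (-0.720, 0.000) m/s.
Velocity relative to ground = (-1.167, -0.448) + (-0.720, 0.000) = (-1.887, -0.448) m/s.
Bearing = atan2(-1.89, -0.45) = 256.65° clockwise from north.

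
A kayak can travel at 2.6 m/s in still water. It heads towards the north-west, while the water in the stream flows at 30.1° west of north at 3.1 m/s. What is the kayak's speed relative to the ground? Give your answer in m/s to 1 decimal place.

Taking east as x and north as y: velocity relative to the water = (-1.838, 1.838) m/s; the water relative to ground = (-1.555, 2.682) m/s.
Velocity relative to ground = (-1.838, 1.838) + (-1.555, 2.682) = (-3.393, 4.520) m/s.
Speed = |(-3.393, 4.520)| = 5.652 m/s.

5.7 m/s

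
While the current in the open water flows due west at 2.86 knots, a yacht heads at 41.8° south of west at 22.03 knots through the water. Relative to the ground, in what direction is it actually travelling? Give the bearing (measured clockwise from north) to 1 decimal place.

232.7°

Taking east as x and north as y: velocity relative to the water = (-16.423, -14.684) knots; the water relative to ground = (-2.860, 0.000) knots.
Velocity relative to ground = (-16.423, -14.684) + (-2.860, 0.000) = (-19.283, -14.684) knots.
Bearing = atan2(-19.28, -14.68) = 232.71° clockwise from north.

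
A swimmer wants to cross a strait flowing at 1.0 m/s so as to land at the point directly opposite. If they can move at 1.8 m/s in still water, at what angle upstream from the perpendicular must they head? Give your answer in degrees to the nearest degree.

34°

To cancel the current, the upstream component of the swimmer's velocity must equal the flow: 1.8 sin θ = 1.0.
sin θ = 1.0 / 1.8 = 0.5556.
θ = arcsin(0.5556) = 33.749°.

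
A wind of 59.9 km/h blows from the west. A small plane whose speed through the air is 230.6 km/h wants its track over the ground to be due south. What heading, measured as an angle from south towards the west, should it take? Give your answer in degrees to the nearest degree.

The wind pushes perpendicular to the desired track; the heading must have a component into the wind equal to 59.9 km/h: 230.6 sin θ = 59.9.
sin θ = 0.2598, so θ = 15.056°.

15°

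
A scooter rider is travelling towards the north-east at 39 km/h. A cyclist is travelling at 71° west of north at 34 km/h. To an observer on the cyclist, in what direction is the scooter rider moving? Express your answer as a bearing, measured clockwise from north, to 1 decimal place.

074.5°

Taking east as x and north as y: scooter rider velocity = (27.577, 27.577) km/h; cyclist velocity = (-32.148, 11.069) km/h.
Velocity of scooter rider relative to cyclist = (27.577, 27.577) − (-32.148, 11.069) = (59.725, 16.508) km/h.
Bearing = atan2(59.72, 16.51) = 74.55° clockwise from north.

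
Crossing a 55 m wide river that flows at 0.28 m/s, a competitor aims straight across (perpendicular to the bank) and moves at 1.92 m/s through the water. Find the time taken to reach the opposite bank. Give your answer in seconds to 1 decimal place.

28.6 s

The component of the competitor's velocity perpendicular to the bank is 1.92 m/s.
The flow acts along the bank and has no component across it.
Time = 55 / 1.920 = 28.646 s.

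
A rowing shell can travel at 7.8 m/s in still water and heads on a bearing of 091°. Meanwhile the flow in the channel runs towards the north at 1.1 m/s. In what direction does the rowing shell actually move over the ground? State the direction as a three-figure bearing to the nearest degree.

Taking east as x and north as y: velocity relative to the water = (7.799, -0.136) m/s; the water relative to ground = (0.000, 1.100) m/s.
Velocity relative to ground = (7.799, -0.136) + (0.000, 1.100) = (7.799, 0.964) m/s.
Bearing = atan2(7.80, 0.96) = 82.95° clockwise from north.

083°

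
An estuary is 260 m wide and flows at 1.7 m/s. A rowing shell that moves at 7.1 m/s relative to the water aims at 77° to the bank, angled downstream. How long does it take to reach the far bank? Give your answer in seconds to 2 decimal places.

37.58 s

The component of the rowing shell's velocity perpendicular to the bank is 7.1 × sin 77° = 6.918 m/s.
The current is parallel to the bank, so it does not affect the crossing time.
Time = 260 / 6.918 = 37.583 s.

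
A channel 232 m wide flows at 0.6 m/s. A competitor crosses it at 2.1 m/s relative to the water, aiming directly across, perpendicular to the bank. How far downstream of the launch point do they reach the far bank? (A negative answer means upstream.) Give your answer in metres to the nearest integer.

66 m

Perpendicular speed = 2.100 m/s; crossing time = 232 / 2.100 = 110.476 s.
Net downstream speed = 0.600 m/s.
Drift = 0.600 × 110.476 = 66.286 m (downstream).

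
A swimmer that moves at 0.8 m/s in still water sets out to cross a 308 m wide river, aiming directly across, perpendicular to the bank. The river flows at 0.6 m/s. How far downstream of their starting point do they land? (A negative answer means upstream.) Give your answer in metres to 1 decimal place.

231.0 m

Perpendicular speed = 0.800 m/s; crossing time = 308 / 0.800 = 385.000 s.
Net downstream speed = 0.600 m/s.
Drift = 0.600 × 385.000 = 231.000 m (downstream).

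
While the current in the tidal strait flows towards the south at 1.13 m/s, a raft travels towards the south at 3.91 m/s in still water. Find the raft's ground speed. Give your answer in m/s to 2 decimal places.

Taking east as x and north as y: velocity relative to the water = (0.000, -3.910) m/s; the water relative to ground = (0.000, -1.130) m/s.
Velocity relative to ground = (0.000, -3.910) + (0.000, -1.130) = (0.000, -5.040) m/s.
Speed = |(0.000, -5.040)| = 5.040 m/s.

5.04 m/s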